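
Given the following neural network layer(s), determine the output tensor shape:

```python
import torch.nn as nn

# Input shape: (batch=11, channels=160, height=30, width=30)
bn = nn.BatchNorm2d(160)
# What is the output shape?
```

Input: (11, 160, 30, 30) -> Output: (11, 160, 30, 30)

Answer: (11, 160, 30, 30)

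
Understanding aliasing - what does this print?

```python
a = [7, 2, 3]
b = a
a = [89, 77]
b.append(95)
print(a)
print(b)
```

Key concept: rebinding vs mutation: a is rebound to a new list, b still points at the original.
Step by step:
`a = [7, 2, 3]` → a = [7, 2, 3]
`b = a` → b = [7, 2, 3] (same object as a)
`a = [89, 77]` → a = [89, 77]
`b.append(95)` → b = [7, 2, 3, 95]
`print(a)` → prints [89, 77]
`print(b)` → prints [7, 2, 3, 95]

Answer:
[89, 77]
[7, 2, 3, 95]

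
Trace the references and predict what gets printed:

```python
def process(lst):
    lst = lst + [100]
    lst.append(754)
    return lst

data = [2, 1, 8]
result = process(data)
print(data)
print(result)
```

Key concept: rebinding parameter vs mutation.
Step by step:
`data = [2, 1, 8]` → data = [2, 1, 8]
`result = process(data)` → result = [2, 1, 8, 100, 754]
`print(data)` → prints [2, 1, 8]
`print(result)` → prints [2, 1, 8, 100, 754]

Answer:
[2, 1, 8]
[2, 1, 8, 100, 754]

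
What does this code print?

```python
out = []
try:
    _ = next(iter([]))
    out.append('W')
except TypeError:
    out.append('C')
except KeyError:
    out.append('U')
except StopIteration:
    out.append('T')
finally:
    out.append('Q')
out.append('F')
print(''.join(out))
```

Execution trace: 'T' (except StopIteration) → 'Q' (finally) → 'F' (after the try/except). Output: TQF

Answer: TQF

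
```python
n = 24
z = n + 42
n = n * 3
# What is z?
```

Trace:
`n = 24` → n = 24
`z = n + 42` → z = 66
`n = n * 3` → n = 72
So z = 66

Answer: 66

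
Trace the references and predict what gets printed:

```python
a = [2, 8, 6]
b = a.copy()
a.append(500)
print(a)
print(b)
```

Key concept: list.copy() creates independent copy.
Step by step:
`a = [2, 8, 6]` → a = [2, 8, 6]
`b = a.copy()` → b = [2, 8, 6]
`a.append(500)` → a = [2, 8, 6, 500]
`print(a)` → prints [2, 8, 6, 500]
`print(b)` → prints [2, 8, 6]

Answer:
[2, 8, 6, 500]
[2, 8, 6]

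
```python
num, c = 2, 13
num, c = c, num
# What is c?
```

Trace:
`num, c = 2, 13` → num = 2; c = 13
`num, c = c, num` → num = 13; c = 2
So c = 2

Answer: 2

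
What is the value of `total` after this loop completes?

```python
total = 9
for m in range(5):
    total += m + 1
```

Start at 9, add 1 to 5 = 24
`total` takes the values: 9 → 10 → 12 → 15 → 19 → 24

Answer: 24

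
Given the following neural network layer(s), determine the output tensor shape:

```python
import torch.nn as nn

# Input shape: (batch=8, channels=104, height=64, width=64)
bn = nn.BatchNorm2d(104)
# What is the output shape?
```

Input: (8, 104, 64, 64) -> Output: (8, 104, 64, 64)

Answer: (8, 104, 64, 64)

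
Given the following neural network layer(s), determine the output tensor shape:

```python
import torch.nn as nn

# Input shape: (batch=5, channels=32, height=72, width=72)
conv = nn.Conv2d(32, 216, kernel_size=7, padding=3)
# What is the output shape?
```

Input: (5, 32, 72, 72) -> Output: (5, 216, 72, 72)

Answer: (5, 216, 72, 72)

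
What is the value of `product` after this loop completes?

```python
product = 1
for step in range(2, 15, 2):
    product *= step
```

Product of even numbers 2 to 14
`product` takes the values: 1 → 2 → 8 → 48 → 384 → 3840 → 46080 → 645120

Answer: 645120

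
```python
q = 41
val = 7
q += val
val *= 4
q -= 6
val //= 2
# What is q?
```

Trace:
`q = 41` → q = 41
`val = 7` → val = 7
`q += val` → q = 48
`val *= 4` → val = 28
`q -= 6` → q = 42
`val //= 2` → val = 14
So q = 42

Answer: 42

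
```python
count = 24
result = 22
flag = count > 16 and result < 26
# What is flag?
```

Trace:
`count = 24` → count = 24
`result = 22` → result = 22
`flag = count > 16 and result < 26` → flag = True
So flag = True

Answer: True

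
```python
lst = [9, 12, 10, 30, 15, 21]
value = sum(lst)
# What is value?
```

Trace:
`lst = [9, 12, 10, 30, 15, 21]` → lst = [9, 12, 10, 30, 15, 21]
`value = sum(lst)` → value = 97
So value = 97

Answer: 97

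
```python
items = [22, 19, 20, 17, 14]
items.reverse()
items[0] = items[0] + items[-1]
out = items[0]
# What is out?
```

Trace:
`items = [22, 19, 20, 17, 14]` → items = [22, 19, 20, 17, 14]
`items.reverse()` → items = [14, 17, 20, 19, 22]
`items[0] = items[0] + items[-1]` → items = [36, 17, 20, 19, 22]
`out = items[0]` → out = 36
So out = 36

Answer: 36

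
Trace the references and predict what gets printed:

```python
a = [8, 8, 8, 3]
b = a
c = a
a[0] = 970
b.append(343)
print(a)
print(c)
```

Key concept: multiple aliases.
Step by step:
`a = [8, 8, 8, 3]` → a = [8, 8, 8, 3]
`b = a` → b = [8, 8, 8, 3] (same object as a)
`c = a` → c = [8, 8, 8, 3] (same object as a, b)
`a[0] = 970` → a = [970, 8, 8, 3] (same object as b, c); b = [970, 8, 8, 3] (same object as a, c); c = [970, 8, 8, 3] (same object as a, b)
`b.append(343)` → a = [970, 8, 8, 3, 343] (same object as b, c); b = [970, 8, 8, 3, 343] (same object as a, c); c = [970, 8, 8, 3, 343] (same object as a, b)
`print(a)` → prints [970, 8, 8, 3, 343]
`print(c)` → prints [970, 8, 8, 3, 343]

Answer:
[970, 8, 8, 3, 343]
[970, 8, 8, 3, 343]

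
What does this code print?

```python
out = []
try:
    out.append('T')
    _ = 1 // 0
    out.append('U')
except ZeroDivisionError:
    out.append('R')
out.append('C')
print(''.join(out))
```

Execution trace: 'T' (try body) → 'R' (except ZeroDivisionError) → 'C' (after the try/except). Output: TRC

Answer: TRC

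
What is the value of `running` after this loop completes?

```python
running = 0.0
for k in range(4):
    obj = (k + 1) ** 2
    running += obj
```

Sum of squared losses 1² + 2² + ... + 4²
`running` takes the values: 0.0 → 1.0 → 5.0 → 14.0 → 30.0

Answer: 30.0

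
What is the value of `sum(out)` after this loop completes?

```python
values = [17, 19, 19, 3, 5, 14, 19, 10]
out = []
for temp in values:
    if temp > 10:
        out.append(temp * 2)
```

Sum of doubled values > 10
`out` takes the values: [] → [34] → [34, 38] → [34, 38, 38] → [34, 38, 38, 28] → [34, 38, 38, 28, 38]
So `sum(out)` = 176

Answer: 176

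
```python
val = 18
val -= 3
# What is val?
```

Trace:
`val = 18` → val = 18
`val -= 3` → val = 15
So val = 15

Answer: 15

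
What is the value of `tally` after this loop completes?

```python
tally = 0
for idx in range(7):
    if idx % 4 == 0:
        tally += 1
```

Count numbers divisible by 4 in range(7)
`tally` takes the values: 0 → 1 → 2

Answer: 2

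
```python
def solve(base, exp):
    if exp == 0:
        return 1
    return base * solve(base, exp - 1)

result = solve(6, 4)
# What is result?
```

solve(6, 4) = 6 * 6 * 6 * 6 = 1296

Answer: 1296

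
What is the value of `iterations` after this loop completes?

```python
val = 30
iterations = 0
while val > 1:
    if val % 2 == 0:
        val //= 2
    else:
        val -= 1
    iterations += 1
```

Steps to reduce 30 to 1
`iterations` takes the values: 0 → 1 → 2 → 3 → 4 → 5 → 6 → 7

Answer: 7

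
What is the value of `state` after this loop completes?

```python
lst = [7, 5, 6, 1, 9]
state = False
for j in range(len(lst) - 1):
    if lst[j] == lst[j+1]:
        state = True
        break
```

Check consecutive duplicates in [7, 5, 6, 1, 9]
`state` takes the values: False

Answer: False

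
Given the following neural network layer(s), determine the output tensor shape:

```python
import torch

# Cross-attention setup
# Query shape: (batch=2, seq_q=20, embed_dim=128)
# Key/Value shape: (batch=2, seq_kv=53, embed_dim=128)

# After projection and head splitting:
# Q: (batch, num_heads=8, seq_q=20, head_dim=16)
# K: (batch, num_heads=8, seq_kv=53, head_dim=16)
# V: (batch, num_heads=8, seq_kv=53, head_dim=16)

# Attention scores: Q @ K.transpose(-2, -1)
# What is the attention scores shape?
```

Input: (2, 20, 128) -> Output: (2, 8, 20, 53)

Answer: (2, 8, 20, 53)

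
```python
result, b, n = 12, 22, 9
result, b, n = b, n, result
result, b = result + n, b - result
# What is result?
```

Trace:
`result, b, n = 12, 22, 9` → result = 12; b = 22; n = 9
`result, b, n = b, n, result` → result = 22; b = 9; n = 12
`result, b = result + n, b - result` → result = 34; b = -13
So result = 34

Answer: 34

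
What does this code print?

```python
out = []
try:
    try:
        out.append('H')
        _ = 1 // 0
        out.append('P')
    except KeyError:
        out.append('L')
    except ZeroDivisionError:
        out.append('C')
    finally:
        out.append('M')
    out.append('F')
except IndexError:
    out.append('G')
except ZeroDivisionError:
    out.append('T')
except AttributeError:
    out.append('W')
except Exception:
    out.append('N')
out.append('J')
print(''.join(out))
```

Execution trace: 'H' (inner try body) → 'C' (inner except ZeroDivisionError) → 'M' (inner finally) → 'F' (try body, no exception) → 'J' (after the try/except). Output: HCMFJ

Answer: HCMFJ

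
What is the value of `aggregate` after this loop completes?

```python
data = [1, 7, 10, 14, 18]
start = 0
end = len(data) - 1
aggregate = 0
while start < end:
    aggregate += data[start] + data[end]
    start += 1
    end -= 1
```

Sum of pairs from ends
`aggregate` takes the values: 0 → 19 → 40

Answer: 40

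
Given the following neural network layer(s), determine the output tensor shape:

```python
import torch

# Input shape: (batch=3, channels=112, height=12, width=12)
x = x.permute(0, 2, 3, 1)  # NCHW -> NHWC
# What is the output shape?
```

Input: (3, 112, 12, 12) -> Output: (3, 12, 12, 112)

Answer: (3, 12, 12, 112)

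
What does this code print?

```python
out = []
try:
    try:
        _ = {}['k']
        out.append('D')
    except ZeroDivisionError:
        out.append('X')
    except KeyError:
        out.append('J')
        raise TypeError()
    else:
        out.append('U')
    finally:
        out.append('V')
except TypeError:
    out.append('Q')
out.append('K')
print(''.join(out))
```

Execution trace: 'J' (inner except KeyError) → 'V' (inner finally) → 'Q' (outer except TypeError) → 'K' (after the try/except). Output: JVQK

Answer: JVQK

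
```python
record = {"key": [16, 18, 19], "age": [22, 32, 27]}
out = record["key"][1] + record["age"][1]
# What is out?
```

Trace:
`record = {"key": [16, 18, 19], "age": [22, 32, 27]}` → record = {'key': [16, 18, 19], 'age': [22, 32, 27]}
`out = record["key"][1] + record["age"][1]` → out = 50
So out = 50

Answer: 50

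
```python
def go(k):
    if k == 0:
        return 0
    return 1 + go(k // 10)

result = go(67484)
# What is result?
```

Count of digits of 67484: 5

Answer: 5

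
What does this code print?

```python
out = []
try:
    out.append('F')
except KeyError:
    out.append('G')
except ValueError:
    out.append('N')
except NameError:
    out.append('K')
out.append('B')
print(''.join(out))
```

Execution trace: 'F' (try body, no exception) → 'B' (after the try/except). Output: FB

Answer: FB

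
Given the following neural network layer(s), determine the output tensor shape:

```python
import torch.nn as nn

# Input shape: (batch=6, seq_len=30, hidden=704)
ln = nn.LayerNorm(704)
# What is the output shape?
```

Input: (6, 30, 704) -> Output: (6, 30, 704)

Answer: (6, 30, 704)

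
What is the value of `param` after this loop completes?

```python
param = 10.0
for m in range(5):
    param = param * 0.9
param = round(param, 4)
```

Exponential decay: 10.0 * 0.9^5
`param` takes the values: 10.0 → 9.0 → 8.1 → 7.29 → 6.561 → 5.9049

Answer: 5.9049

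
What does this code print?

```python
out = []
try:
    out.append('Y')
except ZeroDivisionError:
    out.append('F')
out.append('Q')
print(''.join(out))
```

Execution trace: 'Y' (try body, no exception) → 'Q' (after the try/except). Output: YQ

Answer: YQ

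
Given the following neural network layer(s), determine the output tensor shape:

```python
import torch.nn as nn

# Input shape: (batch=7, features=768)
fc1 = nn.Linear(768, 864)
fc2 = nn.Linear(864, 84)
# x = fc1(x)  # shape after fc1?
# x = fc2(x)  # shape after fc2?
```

Input: (7, 768) -> after fc1: (7, 864) -> Output: (7, 84)

Answer: (7, 84)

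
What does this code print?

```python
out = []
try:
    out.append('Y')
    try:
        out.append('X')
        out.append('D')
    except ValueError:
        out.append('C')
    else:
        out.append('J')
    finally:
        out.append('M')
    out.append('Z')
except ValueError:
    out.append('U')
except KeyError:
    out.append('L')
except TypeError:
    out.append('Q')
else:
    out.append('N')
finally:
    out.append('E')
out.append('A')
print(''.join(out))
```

Execution trace: 'Y' (try body) → 'X' (inner try body) → 'D' (inner try body, no exception) → 'J' (inner else) → 'M' (inner finally) → 'Z' (try body, no exception) → 'N' (else) → 'E' (finally) → 'A' (after the try/except). Output: YXDJMZNEA

Answer: YXDJMZNEA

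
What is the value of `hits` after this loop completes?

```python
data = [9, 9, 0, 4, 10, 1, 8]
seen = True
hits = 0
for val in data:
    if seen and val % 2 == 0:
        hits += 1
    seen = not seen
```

Count even values at even positions
`hits` takes the values: 0 → 1 → 2 → 3

Answer: 3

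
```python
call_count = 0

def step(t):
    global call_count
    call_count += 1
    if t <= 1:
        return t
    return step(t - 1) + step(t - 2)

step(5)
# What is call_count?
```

Calls(t) = 1 + Calls(t-1) + Calls(t-2); Calls(0)=Calls(1)=1. For t=5 this gives 15.

Answer: 15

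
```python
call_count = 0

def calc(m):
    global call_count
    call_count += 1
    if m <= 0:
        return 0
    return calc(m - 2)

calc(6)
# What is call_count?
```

Linear recursion stepping by 2: 4 calls from m=6 down to ≤0.

Answer: 4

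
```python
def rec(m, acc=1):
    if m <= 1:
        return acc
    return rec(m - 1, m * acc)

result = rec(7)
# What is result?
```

Accumulator trace (n, acc): (7, 1) -> (6, 7) -> (5, 42) -> (4, 210) -> (3, 840) -> (2, 2520) -> (1, 5040) -> return 5040

Answer: 5040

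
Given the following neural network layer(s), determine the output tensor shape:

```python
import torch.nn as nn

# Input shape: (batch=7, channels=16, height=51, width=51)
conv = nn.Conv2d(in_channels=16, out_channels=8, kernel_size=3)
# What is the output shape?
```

Input: (7, 16, 51, 51) -> Output: (7, 8, 49, 49)

Answer: (7, 8, 49, 49)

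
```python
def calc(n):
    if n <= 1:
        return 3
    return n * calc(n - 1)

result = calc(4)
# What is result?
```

calc(4) = 4 * 3 * 2 * 3 = 72

Answer: 72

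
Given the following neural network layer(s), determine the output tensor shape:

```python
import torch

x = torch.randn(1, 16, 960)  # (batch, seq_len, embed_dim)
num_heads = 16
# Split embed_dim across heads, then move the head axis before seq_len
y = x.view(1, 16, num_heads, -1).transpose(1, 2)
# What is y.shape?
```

Input: (1, 16, 960) -> head_dim = 960 // 16 = 60; after view: (1, 16, 16, 60) -> after transpose(1, 2): (1, 16, 16, 60) -> Output: (1, 16, 16, 60)

Answer: (1, 16, 16, 60)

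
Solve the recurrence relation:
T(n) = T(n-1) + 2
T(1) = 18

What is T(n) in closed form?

Unrolling: T(n) = T(1) + 2·(n-1) = 18 + 2(n-1) = 2n + 16.

Answer: T(n) = 2n + 16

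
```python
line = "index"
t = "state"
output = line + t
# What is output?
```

Trace:
`line = "index"` → line = 'index'
`t = "state"` → t = 'state'
`output = line + t` → output = 'indexstate'
So output = 'indexstate'

Answer: 'indexstate'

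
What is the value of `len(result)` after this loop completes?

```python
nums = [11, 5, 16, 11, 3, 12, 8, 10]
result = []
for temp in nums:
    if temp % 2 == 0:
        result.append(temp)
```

Count even numbers in [11, 5, 16, 11, 3, 12, 8, 10]
`result` takes the values: [] → [16] → [16, 12] → [16, 12, 8] → [16, 12, 8, 10]
So `len(result)` = 4

Answer: 4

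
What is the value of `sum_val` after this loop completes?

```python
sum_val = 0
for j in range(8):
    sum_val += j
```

Sum of 0 to 7 = 28
`sum_val` takes the values: 0 → 1 → 3 → 6 → 10 → 15 → 21 → 28

Answer: 28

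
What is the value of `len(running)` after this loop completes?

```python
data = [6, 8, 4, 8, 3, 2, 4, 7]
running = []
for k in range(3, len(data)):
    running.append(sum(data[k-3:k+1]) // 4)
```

Number of 4-element averages
`running` takes the values: [] → [6] → [6, 5] → [6, 5, 4] → [6, 5, 4, 4] → [6, 5, 4, 4, 4]
So `len(running)` = 5

Answer: 5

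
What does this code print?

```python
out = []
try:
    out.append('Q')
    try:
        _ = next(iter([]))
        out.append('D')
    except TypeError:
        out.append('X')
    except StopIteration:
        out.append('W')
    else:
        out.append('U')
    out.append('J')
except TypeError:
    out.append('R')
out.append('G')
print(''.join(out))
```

Execution trace: 'Q' (try body) → 'W' (inner except StopIteration) → 'J' (try body, no exception) → 'G' (after the try/except). Output: QWJG

Answer: QWJG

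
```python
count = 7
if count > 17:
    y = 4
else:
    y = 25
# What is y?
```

Trace:
`count = 7` → count = 7
`if count > 17: ...` → count > 17 is False, take else branch → y = 25
So y = 25

Answer: 25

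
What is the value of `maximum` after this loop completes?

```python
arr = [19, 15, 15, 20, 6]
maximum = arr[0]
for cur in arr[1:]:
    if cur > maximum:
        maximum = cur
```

Maximum of [19, 15, 15, 20, 6]
`maximum` takes the values: 19 → 20

Answer: 20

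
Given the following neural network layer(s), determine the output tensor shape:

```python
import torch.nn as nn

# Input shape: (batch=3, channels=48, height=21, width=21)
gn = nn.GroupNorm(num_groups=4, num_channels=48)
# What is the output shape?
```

Input: (3, 48, 21, 21) -> Output: (3, 48, 21, 21)

Answer: (3, 48, 21, 21)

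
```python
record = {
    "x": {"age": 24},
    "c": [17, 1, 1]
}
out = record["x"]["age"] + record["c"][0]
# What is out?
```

Trace:
`record = { ...` → record = {'x': {'age': 24}, 'c': [17, 1, 1]}
`out = record["x"]["age"] + record["c"][0]` → out = 41
So out = 41

Answer: 41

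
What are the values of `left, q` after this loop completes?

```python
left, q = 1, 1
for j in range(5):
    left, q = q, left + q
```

Fibonacci: after 5 iterations
`left, q` takes the values: (1, 1) → (1, 2) → (2, 3) → (3, 5) → (5, 8) → (8, 13)

Answer: 8, 13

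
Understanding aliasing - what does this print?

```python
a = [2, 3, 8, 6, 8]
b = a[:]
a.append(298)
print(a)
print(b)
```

Key concept: slice [:] creates copy.
Step by step:
`a = [2, 3, 8, 6, 8]` → a = [2, 3, 8, 6, 8]
`b = a[:]` → b = [2, 3, 8, 6, 8]
`a.append(298)` → a = [2, 3, 8, 6, 8, 298]
`print(a)` → prints [2, 3, 8, 6, 8, 298]
`print(b)` → prints [2, 3, 8, 6, 8]

Answer:
[2, 3, 8, 6, 8, 298]
[2, 3, 8, 6, 8]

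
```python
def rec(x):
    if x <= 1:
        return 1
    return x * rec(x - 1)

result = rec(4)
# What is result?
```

rec(4) = 4 * 3 * 2 * 1 = 24

Answer: 24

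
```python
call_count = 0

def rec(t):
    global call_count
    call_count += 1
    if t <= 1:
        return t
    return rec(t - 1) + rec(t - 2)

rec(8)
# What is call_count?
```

Calls(t) = 1 + Calls(t-1) + Calls(t-2); Calls(0)=Calls(1)=1. For t=8 this gives 67.

Answer: 67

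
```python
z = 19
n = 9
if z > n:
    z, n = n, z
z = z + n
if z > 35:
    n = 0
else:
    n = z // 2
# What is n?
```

Trace:
`z = 19` → z = 19
`n = 9` → n = 9
`if z > n: ...` → z > n is True → z = 9; n = 19
`z = z + n` → z = 28
`if z > 35: ...` → z > 35 is False, take else branch → n = 14
So n = 14

Answer: 14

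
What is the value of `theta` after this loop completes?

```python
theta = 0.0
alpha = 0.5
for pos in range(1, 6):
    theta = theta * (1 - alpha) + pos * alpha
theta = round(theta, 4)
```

Moving average with lr=0.5
`theta` takes the values: 0.0 → 0.5 → 1.25 → 2.125 → 3.0625 → 4.03125 → 4.0312

Answer: 4.0312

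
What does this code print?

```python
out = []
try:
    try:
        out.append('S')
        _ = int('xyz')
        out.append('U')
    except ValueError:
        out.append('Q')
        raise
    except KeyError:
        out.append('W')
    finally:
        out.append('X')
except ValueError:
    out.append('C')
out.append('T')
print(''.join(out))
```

Execution trace: 'S' (inner try body) → 'Q' (inner except ValueError) → 'X' (inner finally) → 'C' (outer except ValueError) → 'T' (after the try/except). Output: SQXCT

Answer: SQXCT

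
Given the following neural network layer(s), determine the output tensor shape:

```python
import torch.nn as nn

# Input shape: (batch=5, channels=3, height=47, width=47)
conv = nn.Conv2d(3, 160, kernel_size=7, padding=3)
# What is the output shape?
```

Input: (5, 3, 47, 47) -> Output: (5, 160, 47, 47)

Answer: (5, 160, 47, 47)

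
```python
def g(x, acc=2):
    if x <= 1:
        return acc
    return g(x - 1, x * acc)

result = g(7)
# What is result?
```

Accumulator trace (n, acc): (7, 2) -> (6, 14) -> (5, 84) -> (4, 420) -> (3, 1680) -> (2, 5040) -> (1, 10080) -> return 10080

Answer: 10080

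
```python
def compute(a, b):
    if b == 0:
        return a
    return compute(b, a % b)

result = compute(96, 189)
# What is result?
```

compute(96, 189) -> compute(189, 96) -> compute(96, 93) -> compute(93, 3) -> compute(3, 0) -> 3

Answer: 3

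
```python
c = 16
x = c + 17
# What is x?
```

Trace:
`c = 16` → c = 16
`x = c + 17` → x = 33
So x = 33

Answer: 33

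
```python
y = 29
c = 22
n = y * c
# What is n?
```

Trace:
`y = 29` → y = 29
`c = 22` → c = 22
`n = y * c` → n = 638
So n = 638

Answer: 638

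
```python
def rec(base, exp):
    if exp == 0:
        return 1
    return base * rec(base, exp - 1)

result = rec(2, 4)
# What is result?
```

rec(2, 4) = 2 * 2 * 2 * 2 = 16

Answer: 16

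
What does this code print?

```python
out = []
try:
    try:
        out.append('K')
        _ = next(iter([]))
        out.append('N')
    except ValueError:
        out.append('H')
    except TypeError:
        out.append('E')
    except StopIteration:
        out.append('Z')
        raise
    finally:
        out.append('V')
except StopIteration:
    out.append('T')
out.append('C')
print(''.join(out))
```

Execution trace: 'K' (inner try body) → 'Z' (inner except StopIteration) → 'V' (inner finally) → 'T' (outer except StopIteration) → 'C' (after the try/except). Output: KZVTC

Answer: KZVTC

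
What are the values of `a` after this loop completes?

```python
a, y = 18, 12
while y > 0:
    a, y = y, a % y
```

GCD of 18 and 12
`a` takes the values: 18 → 12 → 6

Answer: 6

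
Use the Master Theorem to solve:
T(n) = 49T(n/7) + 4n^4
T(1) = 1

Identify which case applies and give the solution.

a=49, b=7, f(n)=4n^4. log_7(49) = 2. Since c=4 > 2 and the regularity condition holds (49(n/7)^4 = (49/7^4)n^4 with 49/7^4 < 1), Case 3 applies: T(n) = Θ(f(n)) = O(n^4).

Answer: O(n^4) - Case 3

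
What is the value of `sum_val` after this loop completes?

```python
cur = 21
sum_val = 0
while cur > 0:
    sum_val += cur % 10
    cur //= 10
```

Sum digits of 21
`sum_val` takes the values: 0 → 1 → 3

Answer: 3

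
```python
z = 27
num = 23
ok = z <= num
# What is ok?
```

Trace:
`z = 27` → z = 27
`num = 23` → num = 23
`ok = z <= num` → ok = False
So ok = False

Answer: False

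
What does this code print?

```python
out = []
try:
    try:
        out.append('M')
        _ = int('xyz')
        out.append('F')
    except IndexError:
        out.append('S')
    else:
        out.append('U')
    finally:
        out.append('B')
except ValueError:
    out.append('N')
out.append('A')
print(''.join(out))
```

Execution trace: 'M' (try body) → 'B' (finally) → 'N' (outer except ValueError) → 'A' (after the try/except). Output: MBNA

Answer: MBNA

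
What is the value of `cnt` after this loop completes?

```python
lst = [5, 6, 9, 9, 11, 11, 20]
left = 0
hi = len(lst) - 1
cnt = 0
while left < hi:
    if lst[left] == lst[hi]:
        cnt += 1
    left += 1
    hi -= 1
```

Count matching pairs from ends
`cnt` takes the values: 0

Answer: 0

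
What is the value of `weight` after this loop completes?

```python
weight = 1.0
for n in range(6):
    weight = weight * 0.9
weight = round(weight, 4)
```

Exponential decay: 1.0 * 0.9^6
`weight` takes the values: 1.0 → 0.9 → 0.81 → 0.729 → 0.6561 → 0.59049 → 0.531441 → 0.5314

Answer: 0.5314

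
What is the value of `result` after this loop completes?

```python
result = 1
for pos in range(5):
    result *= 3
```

3^5 = 243
`result` takes the values: 1 → 3 → 9 → 27 → 81 → 243

Answer: 243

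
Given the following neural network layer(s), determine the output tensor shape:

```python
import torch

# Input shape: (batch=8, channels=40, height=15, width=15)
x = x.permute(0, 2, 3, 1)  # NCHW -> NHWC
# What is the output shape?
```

Input: (8, 40, 15, 15) -> Output: (8, 15, 15, 40)

Answer: (8, 15, 15, 40)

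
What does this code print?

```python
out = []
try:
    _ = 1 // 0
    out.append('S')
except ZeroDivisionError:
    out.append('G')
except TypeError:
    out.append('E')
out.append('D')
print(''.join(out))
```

Execution trace: 'G' (except ZeroDivisionError) → 'D' (after the try/except). Output: GD

Answer: GD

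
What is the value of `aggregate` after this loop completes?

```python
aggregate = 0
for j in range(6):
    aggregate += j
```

Sum of 0 to 5 = 15
`aggregate` takes the values: 0 → 1 → 3 → 6 → 10 → 15

Answer: 15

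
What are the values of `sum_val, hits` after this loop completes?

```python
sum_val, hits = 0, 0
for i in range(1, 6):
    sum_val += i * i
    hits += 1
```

Sum of squares and count
`sum_val, hits` takes the values: (0, 0) → (1, 0) → (1, 1) → (5, 1) → (5, 2) → (14, 2) → (14, 3) → (30, 3) → (30, 4) → (55, 4) → (55, 5)

Answer: 55, 5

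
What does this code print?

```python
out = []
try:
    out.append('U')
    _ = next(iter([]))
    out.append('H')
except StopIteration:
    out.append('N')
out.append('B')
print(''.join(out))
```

Execution trace: 'U' (try body) → 'N' (except StopIteration) → 'B' (after the try/except). Output: UNB

Answer: UNB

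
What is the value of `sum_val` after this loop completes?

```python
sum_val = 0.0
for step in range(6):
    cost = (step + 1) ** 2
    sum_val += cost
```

Sum of squared losses 1² + 2² + ... + 6²
`sum_val` takes the values: 0.0 → 1.0 → 5.0 → 14.0 → 30.0 → 55.0 → 91.0

Answer: 91.0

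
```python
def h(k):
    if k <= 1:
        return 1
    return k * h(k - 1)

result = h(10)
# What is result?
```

h(10) = 10 * 9 * 8 * 7 * 6 * 5 * 4 * 3 * 2 * 1 = 3628800

Answer: 3628800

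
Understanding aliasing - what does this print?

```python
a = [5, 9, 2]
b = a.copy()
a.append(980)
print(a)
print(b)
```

Key concept: list.copy() creates independent copy.
Step by step:
`a = [5, 9, 2]` → a = [5, 9, 2]
`b = a.copy()` → b = [5, 9, 2]
`a.append(980)` → a = [5, 9, 2, 980]
`print(a)` → prints [5, 9, 2, 980]
`print(b)` → prints [5, 9, 2]

Answer:
[5, 9, 2, 980]
[5, 9, 2]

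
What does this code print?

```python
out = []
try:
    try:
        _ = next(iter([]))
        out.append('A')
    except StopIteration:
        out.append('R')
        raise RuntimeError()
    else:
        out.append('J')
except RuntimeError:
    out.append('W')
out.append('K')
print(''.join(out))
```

Execution trace: 'R' (inner except StopIteration) → 'W' (outer except RuntimeError) → 'K' (after the try/except). Output: RWK

Answer: RWK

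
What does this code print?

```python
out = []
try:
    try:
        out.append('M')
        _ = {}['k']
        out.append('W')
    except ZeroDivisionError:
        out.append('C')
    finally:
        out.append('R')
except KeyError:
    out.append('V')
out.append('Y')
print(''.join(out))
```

Execution trace: 'M' (try body) → 'R' (finally) → 'V' (outer except KeyError) → 'Y' (after the try/except). Output: MRVY

Answer: MRVY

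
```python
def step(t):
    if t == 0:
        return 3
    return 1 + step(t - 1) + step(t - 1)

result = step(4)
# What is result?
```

step(t) = 1 + 2·step(t-1), step(0)=3. Closed form: (3+1)·2^4 - 1 = 63.

Answer: 63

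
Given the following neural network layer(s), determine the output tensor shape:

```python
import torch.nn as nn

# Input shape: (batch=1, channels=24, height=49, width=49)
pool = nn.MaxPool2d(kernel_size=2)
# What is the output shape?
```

Input: (1, 24, 49, 49) -> Output: (1, 24, 24, 24)

Answer: (1, 24, 24, 24)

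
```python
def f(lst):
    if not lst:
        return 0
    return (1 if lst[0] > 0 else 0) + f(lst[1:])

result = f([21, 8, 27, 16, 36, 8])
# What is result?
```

Count of positive elements in [21, 8, 27, 16, 36, 8] = 6

Answer: 6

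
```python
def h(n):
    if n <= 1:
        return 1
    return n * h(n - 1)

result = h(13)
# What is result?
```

h(13) = 13 * 12 * 11 * 10 * 9 * 8 * 7 * 6 * 5 * 4 * 3 * 2 * 1 = 6227020800

Answer: 6227020800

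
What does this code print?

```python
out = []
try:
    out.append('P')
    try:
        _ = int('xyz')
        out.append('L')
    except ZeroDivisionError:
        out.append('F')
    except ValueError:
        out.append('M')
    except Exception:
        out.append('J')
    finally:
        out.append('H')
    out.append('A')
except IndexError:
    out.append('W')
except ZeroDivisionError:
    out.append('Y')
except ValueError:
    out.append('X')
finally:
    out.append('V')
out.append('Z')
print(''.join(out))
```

Execution trace: 'P' (try body) → 'M' (inner except ValueError) → 'H' (inner finally) → 'A' (try body, no exception) → 'V' (finally) → 'Z' (after the try/except). Output: PMHAVZ

Answer: PMHAVZ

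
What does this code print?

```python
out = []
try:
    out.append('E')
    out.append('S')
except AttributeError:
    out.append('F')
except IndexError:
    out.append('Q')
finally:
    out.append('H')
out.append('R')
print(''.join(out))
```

Execution trace: 'E' (try body) → 'S' (try body, no exception) → 'H' (finally) → 'R' (after the try/except). Output: ESHR

Answer: ESHR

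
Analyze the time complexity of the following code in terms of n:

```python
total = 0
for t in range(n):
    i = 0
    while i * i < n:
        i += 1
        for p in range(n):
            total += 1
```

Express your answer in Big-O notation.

Each loop level contributes: n × √n × n. Multiplying the contributions gives O(n^2√n).

Answer: O(n^2√n)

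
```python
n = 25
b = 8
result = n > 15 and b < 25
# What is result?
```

Trace:
`n = 25` → n = 25
`b = 8` → b = 8
`result = n > 15 and b < 25` → result = True
So result = True

Answer: True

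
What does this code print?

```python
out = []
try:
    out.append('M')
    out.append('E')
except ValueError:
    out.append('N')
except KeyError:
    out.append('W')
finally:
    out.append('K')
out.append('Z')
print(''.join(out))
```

Execution trace: 'M' (try body) → 'E' (try body, no exception) → 'K' (finally) → 'Z' (after the try/except). Output: MEKZ

Answer: MEKZ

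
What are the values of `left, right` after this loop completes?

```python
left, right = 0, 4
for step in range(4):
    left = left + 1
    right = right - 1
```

left goes 0→4, right goes 4→0
`left, right` takes the values: (0, 4) → (1, 4) → (1, 3) → (2, 3) → (2, 2) → (3, 2) → (3, 1) → (4, 1) → (4, 0)

Answer: 4, 0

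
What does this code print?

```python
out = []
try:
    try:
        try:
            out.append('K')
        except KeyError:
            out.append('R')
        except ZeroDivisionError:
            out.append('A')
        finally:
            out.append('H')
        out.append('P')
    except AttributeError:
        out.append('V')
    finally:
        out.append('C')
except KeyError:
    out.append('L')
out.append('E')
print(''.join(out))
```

Execution trace: 'K' (inner try body, no exception) → 'H' (inner finally) → 'P' (try body, no exception) → 'C' (finally) → 'E' (after the try/except). Output: KHPCE

Answer: KHPCE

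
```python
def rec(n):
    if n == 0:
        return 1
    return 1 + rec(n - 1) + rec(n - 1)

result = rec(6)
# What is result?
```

rec(n) = 1 + 2·rec(n-1), rec(0)=1. Closed form: (1+1)·2^6 - 1 = 127.

Answer: 127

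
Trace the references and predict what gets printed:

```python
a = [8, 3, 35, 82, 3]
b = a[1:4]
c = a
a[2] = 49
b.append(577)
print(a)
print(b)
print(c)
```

Key concept: slice vs alias.
Step by step:
`a = [8, 3, 35, 82, 3]` → a = [8, 3, 35, 82, 3]
`b = a[1:4]` → b = [3, 35, 82]
`c = a` → c = [8, 3, 35, 82, 3] (same object as a)
`a[2] = 49` → a = [8, 3, 49, 82, 3] (same object as c); c = [8, 3, 49, 82, 3] (same object as a)
`b.append(577)` → b = [3, 35, 82, 577]
`print(a)` → prints [8, 3, 49, 82, 3]
`print(b)` → prints [3, 35, 82, 577]
`print(c)` → prints [8, 3, 49, 82, 3]

Answer:
[8, 3, 49, 82, 3]
[3, 35, 82, 577]
[8, 3, 49, 82, 3]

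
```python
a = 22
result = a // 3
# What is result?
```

Trace:
`a = 22` → a = 22
`result = a // 3` → result = 7
So result = 7

Answer: 7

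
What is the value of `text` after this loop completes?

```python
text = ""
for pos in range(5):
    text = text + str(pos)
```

Concatenate digits 0 to 4
`text` takes the values: "" → "0" → "01" → "012" → "0123" → "01234"

Answer: "01234"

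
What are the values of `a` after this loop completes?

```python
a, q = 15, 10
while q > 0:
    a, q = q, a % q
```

GCD of 15 and 10
`a` takes the values: 15 → 10 → 5

Answer: 5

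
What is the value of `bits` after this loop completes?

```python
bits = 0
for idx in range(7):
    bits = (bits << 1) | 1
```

Build 7 consecutive 1-bits: 0b1111111
`bits` takes the values: 0 → 1 → 3 → 7 → 15 → 31 → 63 → 127

Answer: 127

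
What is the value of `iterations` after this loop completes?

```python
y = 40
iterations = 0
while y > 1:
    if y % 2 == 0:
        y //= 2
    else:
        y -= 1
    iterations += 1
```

Steps to reduce 40 to 1
`iterations` takes the values: 0 → 1 → 2 → 3 → 4 → 5 → 6

Answer: 6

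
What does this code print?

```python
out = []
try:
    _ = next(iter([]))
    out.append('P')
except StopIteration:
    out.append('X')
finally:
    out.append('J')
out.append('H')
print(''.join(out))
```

Execution trace: 'X' (except StopIteration) → 'J' (finally) → 'H' (after the try/except). Output: XJH

Answer: XJH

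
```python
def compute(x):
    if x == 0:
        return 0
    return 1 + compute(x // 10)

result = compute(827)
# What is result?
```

Count of digits of 827: 3

Answer: 3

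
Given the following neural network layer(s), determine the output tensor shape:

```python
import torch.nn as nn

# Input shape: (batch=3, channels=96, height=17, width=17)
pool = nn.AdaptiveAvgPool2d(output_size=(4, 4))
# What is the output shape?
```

Input: (3, 96, 17, 17) -> Output: (3, 96, 4, 4)

Answer: (3, 96, 4, 4)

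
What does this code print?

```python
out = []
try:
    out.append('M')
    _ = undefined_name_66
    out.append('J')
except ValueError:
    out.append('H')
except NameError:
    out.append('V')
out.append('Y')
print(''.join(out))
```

Execution trace: 'M' (try body) → 'V' (except NameError) → 'Y' (after the try/except). Output: MVY

Answer: MVY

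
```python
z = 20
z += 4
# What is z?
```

Trace:
`z = 20` → z = 20
`z += 4` → z = 24
So z = 24

Answer: 24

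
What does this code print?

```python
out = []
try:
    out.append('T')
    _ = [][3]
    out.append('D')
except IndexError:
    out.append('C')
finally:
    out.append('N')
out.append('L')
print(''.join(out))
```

Execution trace: 'T' (try body) → 'C' (except IndexError) → 'N' (finally) → 'L' (after the try/except). Output: TCNL

Answer: TCNL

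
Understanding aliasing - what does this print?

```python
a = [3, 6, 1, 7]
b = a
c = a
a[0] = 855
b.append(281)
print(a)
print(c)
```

Key concept: multiple aliases.
Step by step:
`a = [3, 6, 1, 7]` → a = [3, 6, 1, 7]
`b = a` → b = [3, 6, 1, 7] (same object as a)
`c = a` → c = [3, 6, 1, 7] (same object as a, b)
`a[0] = 855` → a = [855, 6, 1, 7] (same object as b, c); b = [855, 6, 1, 7] (same object as a, c); c = [855, 6, 1, 7] (same object as a, b)
`b.append(281)` → a = [855, 6, 1, 7, 281] (same object as b, c); b = [855, 6, 1, 7, 281] (same object as a, c); c = [855, 6, 1, 7, 281] (same object as a, b)
`print(a)` → prints [855, 6, 1, 7, 281]
`print(c)` → prints [855, 6, 1, 7, 281]

Answer:
[855, 6, 1, 7, 281]
[855, 6, 1, 7, 281]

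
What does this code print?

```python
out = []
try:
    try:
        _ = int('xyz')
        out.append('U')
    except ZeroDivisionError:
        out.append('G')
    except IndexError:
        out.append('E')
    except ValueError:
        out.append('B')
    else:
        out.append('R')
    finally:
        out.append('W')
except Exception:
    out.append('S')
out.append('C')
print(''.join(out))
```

Execution trace: 'B' (inner except ValueError) → 'W' (inner finally) → 'C' (after the try/except). Output: BWC

Answer: BWC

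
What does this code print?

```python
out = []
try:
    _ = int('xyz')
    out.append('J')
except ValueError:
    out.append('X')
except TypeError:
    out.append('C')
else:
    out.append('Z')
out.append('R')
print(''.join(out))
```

Execution trace: 'X' (except ValueError) → 'R' (after the try/except). Output: XR

Answer: XR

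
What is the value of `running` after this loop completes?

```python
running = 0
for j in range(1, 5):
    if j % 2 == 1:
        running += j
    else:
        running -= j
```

Add odd, subtract even
`running` takes the values: 0 → 1 → -1 → 2 → -2

Answer: -2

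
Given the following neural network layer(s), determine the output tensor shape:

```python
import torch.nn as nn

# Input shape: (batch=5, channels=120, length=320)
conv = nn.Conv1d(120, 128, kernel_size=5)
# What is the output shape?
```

Input: (5, 120, 320) -> Output: (5, 128, 316)

Answer: (5, 128, 316)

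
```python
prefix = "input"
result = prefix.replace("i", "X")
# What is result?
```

Trace:
`prefix = "input"` → prefix = 'input'
`result = prefix.replace("i", "X")` → result = 'Xnput'
So result = 'Xnput'

Answer: 'Xnput'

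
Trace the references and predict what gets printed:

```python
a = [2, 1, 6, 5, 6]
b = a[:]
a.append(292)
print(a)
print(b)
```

Key concept: slice [:] creates copy.
Step by step:
`a = [2, 1, 6, 5, 6]` → a = [2, 1, 6, 5, 6]
`b = a[:]` → b = [2, 1, 6, 5, 6]
`a.append(292)` → a = [2, 1, 6, 5, 6, 292]
`print(a)` → prints [2, 1, 6, 5, 6, 292]
`print(b)` → prints [2, 1, 6, 5, 6]

Answer:
[2, 1, 6, 5, 6, 292]
[2, 1, 6, 5, 6]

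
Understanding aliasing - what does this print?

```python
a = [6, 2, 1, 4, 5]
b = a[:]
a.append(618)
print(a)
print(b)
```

Key concept: slice [:] creates copy.
Step by step:
`a = [6, 2, 1, 4, 5]` → a = [6, 2, 1, 4, 5]
`b = a[:]` → b = [6, 2, 1, 4, 5]
`a.append(618)` → a = [6, 2, 1, 4, 5, 618]
`print(a)` → prints [6, 2, 1, 4, 5, 618]
`print(b)` → prints [6, 2, 1, 4, 5]

Answer:
[6, 2, 1, 4, 5, 618]
[6, 2, 1, 4, 5]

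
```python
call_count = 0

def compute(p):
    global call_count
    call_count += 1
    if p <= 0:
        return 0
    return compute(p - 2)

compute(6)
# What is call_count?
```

Linear recursion stepping by 2: 4 calls from p=6 down to ≤0.

Answer: 4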